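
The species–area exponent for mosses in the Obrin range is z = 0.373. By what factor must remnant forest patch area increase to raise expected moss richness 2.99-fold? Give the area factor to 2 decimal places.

18.85

(A₂/A₁)^0.373 = 2.99, so A₂/A₁ = 2.99^(1/0.373) = 2.99^2.681
ln(A₂/A₁) = ln 2.99 / 0.373 = 1.0953 / 0.373 = 2.9364
A₂/A₁ = e^2.9364 ≈ 18.85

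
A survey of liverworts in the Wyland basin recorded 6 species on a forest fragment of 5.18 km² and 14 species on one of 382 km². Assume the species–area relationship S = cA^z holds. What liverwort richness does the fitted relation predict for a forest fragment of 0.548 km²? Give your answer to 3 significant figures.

3.85

z = ln(14/6) / ln(382/5.18) = 0.8473 / 4.3006 = 0.1970
c = 6 / 5.18^0.1970 = 6 / 1.383 = 4.339
S₃ = 4.339 × 0.548^0.1970 = 4.339 × 0.8882 ≈ 3.854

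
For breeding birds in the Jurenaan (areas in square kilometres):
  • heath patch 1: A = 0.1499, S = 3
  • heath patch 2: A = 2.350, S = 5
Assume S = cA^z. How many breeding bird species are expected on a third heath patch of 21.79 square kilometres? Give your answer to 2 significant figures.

z = ln(5/3) / ln(2.35/0.1499) = 0.5108 / 2.7522 = 0.1856
c = 3 / 0.1499^0.1856 = 3 / 0.7031 = 4.267
S₃ = 4.267 × 21.79^0.1856 = 4.267 × 1.772 ≈ 7.559

7.6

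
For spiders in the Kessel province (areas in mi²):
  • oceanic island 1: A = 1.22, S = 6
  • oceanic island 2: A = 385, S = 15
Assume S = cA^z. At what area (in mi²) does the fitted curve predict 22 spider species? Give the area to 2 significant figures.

z = ln(15/6) / ln(385/1.22) = 0.9163 / 5.7544 = 0.1592
c = 6 / 1.22^0.1592 = 6 / 1.032 = 5.813
A = (22/5.813)^(1/0.1592) ⇒ ln A = ln(3.785)/0.1592 = 8.3585
A = e^8.3585 ≈ 4266 mi²

4300 mi²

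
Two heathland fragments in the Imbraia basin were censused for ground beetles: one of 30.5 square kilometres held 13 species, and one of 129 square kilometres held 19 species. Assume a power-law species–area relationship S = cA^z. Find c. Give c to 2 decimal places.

5.29

z = ln(S₂/S₁) / ln(A₂/A₁) = ln(19/13) / ln(129/30.5) = 0.3795 / 1.4421 = 0.2632
c = S₁ / A₁^z = 13 / 30.5^0.2632 = 13 / 2.458 = 5.289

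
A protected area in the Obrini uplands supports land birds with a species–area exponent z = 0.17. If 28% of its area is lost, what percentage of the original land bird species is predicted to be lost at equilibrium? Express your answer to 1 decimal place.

5.4%

S_new/S_old = (A_new/A_old)^z = 0.72^0.17
= exp(0.17 × ln 0.72) = exp(0.17 × -0.3285) = exp(-0.0558) ≈ 0.9457
Fraction lost = 1 − 0.9457 = 0.05431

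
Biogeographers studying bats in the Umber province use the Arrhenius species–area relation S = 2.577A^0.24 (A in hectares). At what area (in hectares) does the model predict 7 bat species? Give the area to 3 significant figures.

64.3 hectares

7 = 2.577 × A^0.24  ⇒  A^0.24 = 7/2.577 = 2.716
ln A = ln(2.716) / 0.24 = 0.9993 / 0.24 = 4.1637
A = e^4.1637 ≈ 64.31 hectares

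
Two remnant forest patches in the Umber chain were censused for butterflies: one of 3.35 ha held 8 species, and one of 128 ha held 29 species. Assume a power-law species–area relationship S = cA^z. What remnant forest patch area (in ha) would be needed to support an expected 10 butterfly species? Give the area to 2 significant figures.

z = ln(29/8) / ln(128/3.35) = 1.2879 / 3.6431 = 0.3535
c = 8 / 3.35^0.3535 = 8 / 1.533 = 5.218
A = (10/5.218)^(1/0.3535) ⇒ ln A = ln(1.917)/0.3535 = 1.8402
A = e^1.8402 ≈ 6.298 ha

6.3 ha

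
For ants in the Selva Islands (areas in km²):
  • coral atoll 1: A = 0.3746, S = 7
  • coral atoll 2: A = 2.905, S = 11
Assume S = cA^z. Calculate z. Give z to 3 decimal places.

Taking logs: ln S = ln c + z ln A, so z = (ln S₂ − ln S₁)/(ln A₂ − ln A₁).
z = ln(11/7) / ln(2.905/0.3746) = ln(1.571) / ln(7.755) = 0.4520 / 2.0483 = 0.2207

0.221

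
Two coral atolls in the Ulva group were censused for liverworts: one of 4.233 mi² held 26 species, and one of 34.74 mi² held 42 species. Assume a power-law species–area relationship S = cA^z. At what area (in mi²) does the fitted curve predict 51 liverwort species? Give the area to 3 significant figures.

z = ln(42/26) / ln(34.74/4.233) = 0.4796 / 2.1050 = 0.2278
c = 26 / 4.233^0.2278 = 26 / 1.389 = 18.72
A = (51/18.72)^(1/0.2278) ⇒ ln A = ln(2.725)/0.2278 = 4.4001
A = e^4.4001 ≈ 81.46 mi²

81.5 mi²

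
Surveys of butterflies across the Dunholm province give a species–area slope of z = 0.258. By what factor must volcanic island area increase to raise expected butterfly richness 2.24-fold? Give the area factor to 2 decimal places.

22.78

(A₂/A₁)^0.258 = 2.24, so A₂/A₁ = 2.24^(1/0.258) = 2.24^3.876
ln(A₂/A₁) = ln 2.24 / 0.258 = 0.8065 / 0.258 = 3.1259
A₂/A₁ = e^3.1259 ≈ 22.78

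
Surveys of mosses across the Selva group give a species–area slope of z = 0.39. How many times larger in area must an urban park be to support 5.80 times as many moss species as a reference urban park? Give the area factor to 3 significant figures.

(A₂/A₁)^0.39 = 5.8, so A₂/A₁ = 5.8^(1/0.39) = 5.8^2.564
ln(A₂/A₁) = ln 5.8 / 0.39 = 1.7579 / 0.39 = 4.5073
A₂/A₁ = e^4.5073 ≈ 90.68

90.7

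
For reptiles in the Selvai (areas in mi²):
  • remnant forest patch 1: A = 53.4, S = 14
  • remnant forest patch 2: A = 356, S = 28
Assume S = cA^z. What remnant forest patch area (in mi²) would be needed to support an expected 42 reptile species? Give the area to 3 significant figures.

z = ln(28/14) / ln(356/53.4) = 0.6931 / 1.8971 = 0.3654
c = 14 / 53.4^0.3654 = 14 / 4.277 = 3.273
A = (42/3.273)^(1/0.3654) ⇒ ln A = ln(12.83)/0.3654 = 6.9847
A = e^6.9847 ≈ 1080 mi²

1080 mi²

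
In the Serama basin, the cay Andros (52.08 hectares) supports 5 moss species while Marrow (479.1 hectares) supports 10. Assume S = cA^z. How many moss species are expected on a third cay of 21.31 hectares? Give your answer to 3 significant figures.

3.78

z = ln(10/5) / ln(479.1/52.08) = 0.6931 / 2.2191 = 0.3124
c = 5 / 52.08^0.3124 = 5 / 3.437 = 1.455
S₃ = 1.455 × 21.31^0.3124 = 1.455 × 2.6 ≈ 3.782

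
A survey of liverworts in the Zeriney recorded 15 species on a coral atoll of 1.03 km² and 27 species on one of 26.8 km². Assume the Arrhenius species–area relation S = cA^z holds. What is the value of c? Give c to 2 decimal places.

14.92

z = ln(S₂/S₁) / ln(A₂/A₁) = ln(27/15) / ln(26.8/1.03) = 0.5878 / 3.2588 = 0.1804
c = S₁ / A₁^z = 15 / 1.03^0.1804 = 15 / 1.005 = 14.92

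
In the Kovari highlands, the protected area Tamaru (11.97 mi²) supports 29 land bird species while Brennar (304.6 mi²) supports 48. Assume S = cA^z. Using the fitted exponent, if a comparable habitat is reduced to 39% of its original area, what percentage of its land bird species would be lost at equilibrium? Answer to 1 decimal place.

z = ln(48/29) / ln(304.6/11.97) = 0.5039 / 3.2366 = 0.1557
S_new/S_old = (A_new/A_old)^z = 0.39^0.1557 = exp(0.1557 × -0.9416) = 0.8636
Fraction lost = 1 − 0.8636 = 0.1364

13.6%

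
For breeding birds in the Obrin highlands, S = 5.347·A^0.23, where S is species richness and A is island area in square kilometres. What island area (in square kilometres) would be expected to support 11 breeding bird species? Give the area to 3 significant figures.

23.0 square kilometres

11 = 5.347 × A^0.23  ⇒  A^0.23 = 11/5.347 = 2.057
ln A = ln(2.057) / 0.23 = 0.7214 / 0.23 = 3.1363
A = e^3.1363 ≈ 23.02 square kilometres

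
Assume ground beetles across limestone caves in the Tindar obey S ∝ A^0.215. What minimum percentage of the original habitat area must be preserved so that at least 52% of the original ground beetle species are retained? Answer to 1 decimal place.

Need (A_new/A_old)^0.215 = 0.52, so A_new/A_old = 0.52^(1/0.215) = 0.52^4.651
ln(A_new/A_old) = ln 0.52 / 0.215 = -0.6539 / 0.215 = -3.0415
A_new/A_old = e^-3.0415 ≈ 0.04776

4.8%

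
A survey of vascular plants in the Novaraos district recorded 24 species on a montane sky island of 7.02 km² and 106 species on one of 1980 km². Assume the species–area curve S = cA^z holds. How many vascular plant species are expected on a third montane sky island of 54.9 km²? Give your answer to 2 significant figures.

41

z = ln(106/24) / ln(1980/7.02) = 1.4854 / 5.6421 = 0.2633
c = 24 / 7.02^0.2633 = 24 / 1.67 = 14.37
S₃ = 14.37 × 54.9^0.2633 = 14.37 × 2.871 ≈ 41.25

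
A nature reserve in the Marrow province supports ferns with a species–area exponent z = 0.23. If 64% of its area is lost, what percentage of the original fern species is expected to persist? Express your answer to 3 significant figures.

S_new/S_old = (A_new/A_old)^z = 0.36^0.23
= exp(0.23 × ln 0.36) = exp(0.23 × -1.0217) = exp(-0.2350) ≈ 0.7906

79.1%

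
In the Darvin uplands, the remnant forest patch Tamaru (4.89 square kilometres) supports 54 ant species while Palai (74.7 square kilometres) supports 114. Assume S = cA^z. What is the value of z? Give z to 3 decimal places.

Taking logs: ln S = ln c + z ln A, so z = (ln S₂ − ln S₁)/(ln A₂ − ln A₁).
z = ln(114/54) / ln(74.7/4.89) = ln(2.111) / ln(15.28) = 0.7472 / 2.7263 = 0.2741

0.274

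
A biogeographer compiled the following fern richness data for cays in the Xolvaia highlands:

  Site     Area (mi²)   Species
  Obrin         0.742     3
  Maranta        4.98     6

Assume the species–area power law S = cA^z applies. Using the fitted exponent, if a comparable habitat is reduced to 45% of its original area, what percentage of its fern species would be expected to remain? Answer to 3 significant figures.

z = ln(6/3) / ln(4.98/0.742) = 0.6931 / 1.9038 = 0.3641
S_new/S_old = (A_new/A_old)^z = 0.45^0.3641 = exp(0.3641 × -0.7985) = 0.7477

74.8%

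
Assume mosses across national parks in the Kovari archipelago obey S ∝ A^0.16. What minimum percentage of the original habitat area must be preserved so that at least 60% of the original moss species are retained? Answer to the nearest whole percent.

Need (A_new/A_old)^0.16 = 0.6, so A_new/A_old = 0.6^(1/0.16) = 0.6^6.25
ln(A_new/A_old) = ln 0.6 / 0.16 = -0.5108 / 0.16 = -3.1927
A_new/A_old = e^-3.1927 ≈ 0.04106

4%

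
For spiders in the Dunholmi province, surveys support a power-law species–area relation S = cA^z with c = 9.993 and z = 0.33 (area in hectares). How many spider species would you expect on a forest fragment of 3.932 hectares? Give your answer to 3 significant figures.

S = 9.993 × 3.932^0.33
ln S = ln 9.993 + 0.33 × ln 3.932 = 2.3019 + 0.33 × 1.3691 = 2.7537
S = e^2.7537 ≈ 15.7

15.7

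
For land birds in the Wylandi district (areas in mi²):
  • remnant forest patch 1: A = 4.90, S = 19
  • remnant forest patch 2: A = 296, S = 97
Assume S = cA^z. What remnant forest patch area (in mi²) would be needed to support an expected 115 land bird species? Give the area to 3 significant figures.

454 mi²

z = ln(97/19) / ln(296/4.9) = 1.6303 / 4.1011 = 0.3975
c = 19 / 4.9^0.3975 = 19 / 1.881 = 10.1
A = (115/10.1)^(1/0.3975) ⇒ ln A = ln(11.38)/0.3975 = 6.1186
A = e^6.1186 ≈ 454.2 mi²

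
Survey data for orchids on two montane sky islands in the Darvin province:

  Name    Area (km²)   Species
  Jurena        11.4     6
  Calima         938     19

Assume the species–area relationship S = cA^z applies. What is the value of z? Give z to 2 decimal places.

Taking logs: ln S = ln c + z ln A, so z = (ln S₂ − ln S₁)/(ln A₂ − ln A₁).
z = ln(19/6) / ln(938/11.4) = ln(3.167) / ln(82.28) = 1.1527 / 4.4101 = 0.2614

0.26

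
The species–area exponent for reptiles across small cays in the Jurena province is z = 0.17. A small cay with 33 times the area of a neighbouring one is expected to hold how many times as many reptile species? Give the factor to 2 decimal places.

1.81

S₂/S₁ = (A₂/A₁)^z = 33^0.17
ln(S₂/S₁) = 0.17 × ln 33 = 0.17 × 3.4965 = 0.5944
S₂/S₁ = e^0.5944 ≈ 1.812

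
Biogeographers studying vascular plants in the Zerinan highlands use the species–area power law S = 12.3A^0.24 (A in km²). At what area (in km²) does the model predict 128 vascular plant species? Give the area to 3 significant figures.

128 = 12.3 × A^0.24  ⇒  A^0.24 = 128/12.3 = 10.41
ln A = ln(10.41) / 0.24 = 2.3424 / 0.24 = 9.7601
A = e^9.7601 ≈ 17329 km²

17300 km²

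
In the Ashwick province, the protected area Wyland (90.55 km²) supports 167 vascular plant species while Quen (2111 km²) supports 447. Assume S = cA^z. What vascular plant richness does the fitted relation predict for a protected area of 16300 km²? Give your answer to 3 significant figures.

z = ln(447/167) / ln(2111/90.55) = 0.9846 / 3.1490 = 0.3127
c = 167 / 90.55^0.3127 = 167 / 4.091 = 40.82
S₃ = 40.82 × 16300^0.3127 = 40.82 × 20.75 ≈ 846.9

847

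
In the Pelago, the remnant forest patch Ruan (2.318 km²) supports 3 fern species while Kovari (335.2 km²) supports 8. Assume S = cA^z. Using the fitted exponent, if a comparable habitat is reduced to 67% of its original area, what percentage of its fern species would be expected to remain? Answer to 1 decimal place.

92.4%

z = ln(8/3) / ln(335.2/2.318) = 0.9808 / 4.9740 = 0.1972
S_new/S_old = (A_new/A_old)^z = 0.67^0.1972 = exp(0.1972 × -0.4005) = 0.9241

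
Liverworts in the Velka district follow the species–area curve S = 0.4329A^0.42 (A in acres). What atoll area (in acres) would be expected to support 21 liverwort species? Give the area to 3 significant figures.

10300 acres

21 = 0.4329 × A^0.42  ⇒  A^0.42 = 21/0.4329 = 48.51
ln A = ln(48.51) / 0.42 = 3.8818 / 0.42 = 9.2423
A = e^9.2423 ≈ 10325 acres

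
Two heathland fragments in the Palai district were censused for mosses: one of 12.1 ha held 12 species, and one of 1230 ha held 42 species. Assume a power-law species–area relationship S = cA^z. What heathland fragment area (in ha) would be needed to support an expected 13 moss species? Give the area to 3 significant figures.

z = ln(42/12) / ln(1230/12.1) = 1.2528 / 4.6216 = 0.2711
c = 12 / 12.1^0.2711 = 12 / 1.966 = 6.105
A = (13/6.105)^(1/0.2711) ⇒ ln A = ln(2.129)/0.2711 = 2.7885
A = e^2.7885 ≈ 16.26 ha

16.3 ha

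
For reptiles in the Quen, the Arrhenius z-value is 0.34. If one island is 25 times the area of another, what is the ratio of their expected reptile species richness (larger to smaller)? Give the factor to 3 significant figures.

2.99

S₂/S₁ = (A₂/A₁)^z = 25^0.34
ln(S₂/S₁) = 0.34 × ln 25 = 0.34 × 3.2189 = 1.0944
S₂/S₁ = e^1.0944 ≈ 2.987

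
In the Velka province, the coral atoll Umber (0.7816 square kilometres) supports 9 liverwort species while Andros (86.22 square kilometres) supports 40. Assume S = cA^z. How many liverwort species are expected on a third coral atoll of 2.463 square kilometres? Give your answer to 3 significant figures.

13.0

z = ln(40/9) / ln(86.22/0.7816) = 1.4917 / 4.7033 = 0.3171
c = 9 / 0.7816^0.3171 = 9 / 0.9248 = 9.732
S₃ = 9.732 × 2.463^0.3171 = 9.732 × 1.331 ≈ 12.95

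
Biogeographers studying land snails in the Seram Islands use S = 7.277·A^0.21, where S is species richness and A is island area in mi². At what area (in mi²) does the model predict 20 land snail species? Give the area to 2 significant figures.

120 mi²

20 = 7.277 × A^0.21  ⇒  A^0.21 = 20/7.277 = 2.748
ln A = ln(2.748) / 0.21 = 1.0110 / 0.21 = 4.8144
A = e^4.8144 ≈ 123.3 mi²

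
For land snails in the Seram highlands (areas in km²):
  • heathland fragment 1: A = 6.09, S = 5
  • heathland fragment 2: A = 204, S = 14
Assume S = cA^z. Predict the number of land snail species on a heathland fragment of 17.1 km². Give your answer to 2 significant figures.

6.8

z = ln(14/5) / ln(204/6.09) = 1.0296 / 3.5115 = 0.2932
c = 5 / 6.09^0.2932 = 5 / 1.698 = 2.944
S₃ = 2.944 × 17.1^0.2932 = 2.944 × 2.299 ≈ 6.768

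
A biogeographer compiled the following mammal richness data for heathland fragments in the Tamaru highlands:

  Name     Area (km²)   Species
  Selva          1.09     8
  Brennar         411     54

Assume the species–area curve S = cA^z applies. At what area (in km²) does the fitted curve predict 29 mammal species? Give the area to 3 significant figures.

z = ln(54/8) / ln(411/1.09) = 1.9095 / 5.9324 = 0.3219
c = 8 / 1.09^0.3219 = 8 / 1.028 = 7.781
A = (29/7.781)^(1/0.3219) ⇒ ln A = ln(3.727)/0.3219 = 4.0872
A = e^4.0872 ≈ 59.57 km²

59.6 km²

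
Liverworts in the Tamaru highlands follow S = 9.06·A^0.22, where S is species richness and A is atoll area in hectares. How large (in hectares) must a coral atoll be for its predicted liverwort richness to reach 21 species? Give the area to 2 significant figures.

21 = 9.06 × A^0.22  ⇒  A^0.22 = 21/9.06 = 2.318
ln A = ln(2.318) / 0.22 = 0.8407 / 0.22 = 3.8212
A = e^3.8212 ≈ 45.66 hectares

46 hectares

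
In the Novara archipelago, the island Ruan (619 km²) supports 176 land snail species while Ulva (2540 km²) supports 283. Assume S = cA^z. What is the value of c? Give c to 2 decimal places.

20.25

z = ln(S₂/S₁) / ln(A₂/A₁) = ln(283/176) / ln(2540/619) = 0.4750 / 1.4118 = 0.3364
c = S₁ / A₁^z = 176 / 619^0.3364 = 176 / 8.693 = 20.25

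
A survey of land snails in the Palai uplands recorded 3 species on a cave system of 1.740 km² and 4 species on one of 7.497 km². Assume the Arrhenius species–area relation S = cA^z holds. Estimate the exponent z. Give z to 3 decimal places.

0.197

Taking logs: ln S = ln c + z ln A, so z = (ln S₂ − ln S₁)/(ln A₂ − ln A₁).
z = ln(4/3) / ln(7.497/1.74) = ln(1.333) / ln(4.309) = 0.2877 / 1.4606 = 0.1970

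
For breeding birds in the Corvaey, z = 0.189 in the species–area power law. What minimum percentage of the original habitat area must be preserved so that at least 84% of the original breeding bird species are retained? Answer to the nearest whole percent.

Need (A_new/A_old)^0.189 = 0.84, so A_new/A_old = 0.84^(1/0.189) = 0.84^5.291
ln(A_new/A_old) = ln 0.84 / 0.189 = -0.1744 / 0.189 = -0.9225
A_new/A_old = e^-0.9225 ≈ 0.3975

40%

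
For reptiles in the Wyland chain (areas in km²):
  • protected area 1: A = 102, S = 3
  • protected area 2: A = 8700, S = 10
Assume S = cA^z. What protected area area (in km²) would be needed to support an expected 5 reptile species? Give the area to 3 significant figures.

z = ln(10/3) / ln(8700/102) = 1.2040 / 4.4461 = 0.2708
c = 3 / 102^0.2708 = 3 / 3.499 = 0.8574
A = (5/0.8574)^(1/0.2708) ⇒ ln A = ln(5.831)/0.2708 = 6.5114
A = e^6.5114 ≈ 672.8 km²

673 km²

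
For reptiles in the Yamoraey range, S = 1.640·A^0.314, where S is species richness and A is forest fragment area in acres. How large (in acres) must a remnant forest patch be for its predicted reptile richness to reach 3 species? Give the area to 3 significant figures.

3 = 1.64 × A^0.314  ⇒  A^0.314 = 3/1.64 = 1.829
ln A = ln(1.829) / 0.314 = 0.6039 / 0.314 = 1.9233
A = e^1.9233 ≈ 6.844 acres

6.84 acres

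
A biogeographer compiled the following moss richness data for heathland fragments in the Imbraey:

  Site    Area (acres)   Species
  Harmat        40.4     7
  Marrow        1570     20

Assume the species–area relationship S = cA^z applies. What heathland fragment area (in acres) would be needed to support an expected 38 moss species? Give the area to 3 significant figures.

z = ln(20/7) / ln(1570/40.4) = 1.0498 / 3.6600 = 0.2868
c = 7 / 40.4^0.2868 = 7 / 2.889 = 2.423
A = (38/2.423)^(1/0.2868) ⇒ ln A = ln(15.68)/0.2868 = 9.5965
A = e^9.5965 ≈ 14714 acres

14700 acres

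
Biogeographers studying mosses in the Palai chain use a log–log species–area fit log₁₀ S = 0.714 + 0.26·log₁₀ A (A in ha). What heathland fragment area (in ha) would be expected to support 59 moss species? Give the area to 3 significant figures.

11600 ha

59 = 5.176 × A^0.26  ⇒  A^0.26 = 59/5.176 = 11.4
ln A = ln(11.4) / 0.26 = 2.4335 / 0.26 = 9.3596
A = e^9.3596 ≈ 11610 ha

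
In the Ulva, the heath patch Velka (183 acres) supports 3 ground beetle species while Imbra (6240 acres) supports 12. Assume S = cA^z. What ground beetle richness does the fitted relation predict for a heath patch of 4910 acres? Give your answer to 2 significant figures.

11

z = ln(12/3) / ln(6240/183) = 1.3863 / 3.5292 = 0.3928
c = 3 / 183^0.3928 = 3 / 7.739 = 0.3876
S₃ = 0.3876 × 4910^0.3928 = 0.3876 × 28.17 ≈ 10.92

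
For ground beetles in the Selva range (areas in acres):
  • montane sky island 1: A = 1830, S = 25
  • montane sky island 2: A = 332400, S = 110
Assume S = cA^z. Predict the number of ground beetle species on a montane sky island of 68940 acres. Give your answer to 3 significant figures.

70.3

z = ln(110/25) / ln(332400/1830) = 1.4816 / 5.2020 = 0.2848
c = 25 / 1830^0.2848 = 25 / 8.496 = 2.943
S₃ = 2.943 × 68940^0.2848 = 2.943 × 23.88 ≈ 70.28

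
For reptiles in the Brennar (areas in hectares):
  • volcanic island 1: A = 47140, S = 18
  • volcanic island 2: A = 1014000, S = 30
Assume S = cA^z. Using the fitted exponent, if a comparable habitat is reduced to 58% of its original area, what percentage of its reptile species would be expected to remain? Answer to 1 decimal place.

91.3%

z = ln(30/18) / ln(1014000/47140) = 0.5108 / 3.0685 = 0.1665
S_new/S_old = (A_new/A_old)^z = 0.58^0.1665 = exp(0.1665 × -0.5447) = 0.9133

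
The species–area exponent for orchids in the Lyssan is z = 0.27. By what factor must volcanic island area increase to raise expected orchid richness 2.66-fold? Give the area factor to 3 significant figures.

(A₂/A₁)^0.27 = 2.66, so A₂/A₁ = 2.66^(1/0.27) = 2.66^3.704
ln(A₂/A₁) = ln 2.66 / 0.27 = 0.9783 / 0.27 = 3.6234
A₂/A₁ = e^3.6234 ≈ 37.47

37.5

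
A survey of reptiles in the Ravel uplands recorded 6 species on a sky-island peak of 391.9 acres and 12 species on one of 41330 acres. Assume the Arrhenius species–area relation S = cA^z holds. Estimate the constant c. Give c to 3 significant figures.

z = ln(S₂/S₁) / ln(A₂/A₁) = ln(12/6) / ln(41330/391.9) = 0.6931 / 4.6583 = 0.1488
c = S₁ / A₁^z = 6 / 391.9^0.1488 = 6 / 2.431 = 2.468

2.47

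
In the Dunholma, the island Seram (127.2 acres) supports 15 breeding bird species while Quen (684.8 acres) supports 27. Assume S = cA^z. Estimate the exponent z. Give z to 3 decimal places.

0.349

Taking logs: ln S = ln c + z ln A, so z = (ln S₂ − ln S₁)/(ln A₂ − ln A₁).
z = ln(27/15) / ln(684.8/127.2) = ln(1.8) / ln(5.384) = 0.5878 / 1.6834 = 0.3492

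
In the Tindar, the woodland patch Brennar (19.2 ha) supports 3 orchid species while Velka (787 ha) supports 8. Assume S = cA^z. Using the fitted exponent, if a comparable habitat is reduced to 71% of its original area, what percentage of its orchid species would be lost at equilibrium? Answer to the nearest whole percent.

9%

z = ln(8/3) / ln(787/19.2) = 0.9808 / 3.7133 = 0.2641
S_new/S_old = (A_new/A_old)^z = 0.71^0.2641 = exp(0.2641 × -0.3425) = 0.9135
Fraction lost = 1 − 0.9135 = 0.08649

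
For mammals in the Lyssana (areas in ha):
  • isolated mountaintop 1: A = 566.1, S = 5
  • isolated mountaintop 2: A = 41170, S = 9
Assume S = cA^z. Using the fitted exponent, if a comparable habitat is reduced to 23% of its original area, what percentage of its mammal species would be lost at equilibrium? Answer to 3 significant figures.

18.3%

z = ln(9/5) / ln(41170/566.1) = 0.5878 / 4.2867 = 0.1371
S_new/S_old = (A_new/A_old)^z = 0.23^0.1371 = exp(0.1371 × -1.4697) = 0.8175
Fraction lost = 1 − 0.8175 = 0.1825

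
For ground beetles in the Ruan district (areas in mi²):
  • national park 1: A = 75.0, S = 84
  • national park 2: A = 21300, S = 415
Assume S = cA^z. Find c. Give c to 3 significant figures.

z = ln(S₂/S₁) / ln(A₂/A₁) = ln(415/84) / ln(21300/75) = 1.5975 / 5.6490 = 0.2828
c = S₁ / A₁^z = 84 / 75^0.2828 = 84 / 3.39 = 24.78

24.8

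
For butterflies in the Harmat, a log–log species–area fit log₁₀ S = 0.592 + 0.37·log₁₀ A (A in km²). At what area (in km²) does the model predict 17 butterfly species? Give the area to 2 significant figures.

17 = 3.908 × A^0.37  ⇒  A^0.37 = 17/3.908 = 4.35
ln A = ln(4.35) / 0.37 = 1.4701 / 0.37 = 3.9732
A = e^3.9732 ≈ 53.15 km²

53 km²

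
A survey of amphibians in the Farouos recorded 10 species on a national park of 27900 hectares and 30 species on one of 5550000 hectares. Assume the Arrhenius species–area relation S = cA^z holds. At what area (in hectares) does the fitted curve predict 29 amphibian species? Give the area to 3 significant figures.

z = ln(30/10) / ln(5550000/27900) = 1.0986 / 5.2929 = 0.2076
c = 10 / 27900^0.2076 = 10 / 8.37 = 1.195
A = (29/1.195)^(1/0.2076) ⇒ ln A = ln(24.27)/0.2076 = 15.3660
A = e^15.3660 ≈ 4713666 hectares

4710000 hectares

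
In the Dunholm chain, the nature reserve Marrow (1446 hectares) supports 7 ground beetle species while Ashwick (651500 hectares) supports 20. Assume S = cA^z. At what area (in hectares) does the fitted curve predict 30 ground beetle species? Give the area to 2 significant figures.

z = ln(20/7) / ln(651500/1446) = 1.0498 / 6.1105 = 0.1718
c = 7 / 1446^0.1718 = 7 / 3.491 = 2.005
A = (30/2.005)^(1/0.1718) ⇒ ln A = ln(14.96)/0.1718 = 15.7470
A = e^15.7470 ≈ 6900036 hectares

6900000 hectares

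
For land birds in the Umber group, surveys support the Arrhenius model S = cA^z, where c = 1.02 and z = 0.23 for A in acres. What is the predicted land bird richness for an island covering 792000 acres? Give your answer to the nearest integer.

S = 1.02 × 792000^0.23
ln S = ln 1.02 + 0.23 × ln 792000 = 0.0198 + 0.23 × 13.5823 = 3.1437
S = e^3.1437 ≈ 23.19

23 species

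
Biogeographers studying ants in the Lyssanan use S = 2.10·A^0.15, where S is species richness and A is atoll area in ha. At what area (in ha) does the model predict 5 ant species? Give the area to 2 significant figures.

5 = 2.1 × A^0.15  ⇒  A^0.15 = 5/2.1 = 2.381
ln A = ln(2.381) / 0.15 = 0.8675 / 0.15 = 5.7833
A = e^5.7833 ≈ 324.8 ha

320 ha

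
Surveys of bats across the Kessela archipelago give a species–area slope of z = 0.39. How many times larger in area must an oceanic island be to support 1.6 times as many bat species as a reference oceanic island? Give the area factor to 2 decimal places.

(A₂/A₁)^0.39 = 1.6, so A₂/A₁ = 1.6^(1/0.39) = 1.6^2.564
ln(A₂/A₁) = ln 1.6 / 0.39 = 0.4700 / 0.39 = 1.2051
A₂/A₁ = e^1.2051 ≈ 3.337

3.34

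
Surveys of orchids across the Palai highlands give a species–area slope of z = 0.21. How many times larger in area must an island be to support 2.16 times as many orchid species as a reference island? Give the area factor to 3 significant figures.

39.1

(A₂/A₁)^0.21 = 2.16, so A₂/A₁ = 2.16^(1/0.21) = 2.16^4.762
ln(A₂/A₁) = ln 2.16 / 0.21 = 0.7701 / 0.21 = 3.6672
A₂/A₁ = e^3.6672 ≈ 39.14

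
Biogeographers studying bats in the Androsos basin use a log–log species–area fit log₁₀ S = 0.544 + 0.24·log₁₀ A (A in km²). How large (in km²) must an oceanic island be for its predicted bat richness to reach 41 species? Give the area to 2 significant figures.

41 = 3.499 × A^0.24  ⇒  A^0.24 = 41/3.499 = 11.72
ln A = ln(11.72) / 0.24 = 2.4610 / 0.24 = 10.2540
A = e^10.2540 ≈ 28397 km²

28000 km²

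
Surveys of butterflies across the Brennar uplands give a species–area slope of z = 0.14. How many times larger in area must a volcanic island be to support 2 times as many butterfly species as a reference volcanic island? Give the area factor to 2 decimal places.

141.32

(A₂/A₁)^0.14 = 2, so A₂/A₁ = 2^(1/0.14) = 2^7.143
ln(A₂/A₁) = ln 2 / 0.14 = 0.6931 / 0.14 = 4.9511
A₂/A₁ = e^4.9511 ≈ 141.3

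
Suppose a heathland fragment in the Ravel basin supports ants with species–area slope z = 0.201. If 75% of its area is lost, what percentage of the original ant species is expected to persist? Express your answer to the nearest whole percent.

76%

S_new/S_old = (A_new/A_old)^z = 0.25^0.201
= exp(0.201 × ln 0.25) = exp(0.201 × -1.3863) = exp(-0.2786) ≈ 0.7568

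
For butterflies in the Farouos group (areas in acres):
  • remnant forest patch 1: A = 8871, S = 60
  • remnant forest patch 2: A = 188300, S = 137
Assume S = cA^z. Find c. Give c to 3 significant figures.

z = ln(S₂/S₁) / ln(A₂/A₁) = ln(137/60) / ln(188300/8871) = 0.8256 / 3.0552 = 0.2702
c = S₁ / A₁^z = 60 / 8871^0.2702 = 60 / 11.66 = 5.144

5.14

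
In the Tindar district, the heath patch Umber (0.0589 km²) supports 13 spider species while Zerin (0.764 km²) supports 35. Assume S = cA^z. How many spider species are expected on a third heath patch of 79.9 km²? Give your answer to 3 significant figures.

z = ln(35/13) / ln(0.764/0.0589) = 0.9904 / 2.5627 = 0.3865
c = 13 / 0.0589^0.3865 = 13 / 0.3347 = 38.84
S₃ = 38.84 × 79.9^0.3865 = 38.84 × 5.436 ≈ 211.1

211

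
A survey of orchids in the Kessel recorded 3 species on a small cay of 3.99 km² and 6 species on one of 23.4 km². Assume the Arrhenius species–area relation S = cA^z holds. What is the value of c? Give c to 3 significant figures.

z = ln(S₂/S₁) / ln(A₂/A₁) = ln(6/3) / ln(23.4/3.99) = 0.6931 / 1.7689 = 0.3918
c = S₁ / A₁^z = 3 / 3.99^0.3918 = 3 / 1.72 = 1.744

1.74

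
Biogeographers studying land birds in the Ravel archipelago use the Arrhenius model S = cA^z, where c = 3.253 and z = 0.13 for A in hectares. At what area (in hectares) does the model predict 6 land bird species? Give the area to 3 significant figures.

111 hectares

6 = 3.253 × A^0.13  ⇒  A^0.13 = 6/3.253 = 1.844
ln A = ln(1.844) / 0.13 = 0.6122 / 0.13 = 4.7091
A = e^4.7091 ≈ 111 hectares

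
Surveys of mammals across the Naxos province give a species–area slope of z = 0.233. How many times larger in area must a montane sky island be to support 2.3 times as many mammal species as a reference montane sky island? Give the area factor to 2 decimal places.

(A₂/A₁)^0.233 = 2.3, so A₂/A₁ = 2.3^(1/0.233) = 2.3^4.292
ln(A₂/A₁) = ln 2.3 / 0.233 = 0.8329 / 0.233 = 3.5747
A₂/A₁ = e^3.5747 ≈ 35.68

35.68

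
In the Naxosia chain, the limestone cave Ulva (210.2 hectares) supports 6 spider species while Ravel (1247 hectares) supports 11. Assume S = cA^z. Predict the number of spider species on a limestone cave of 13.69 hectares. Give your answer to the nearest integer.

2

z = ln(11/6) / ln(1247/210.2) = 0.6061 / 1.7804 = 0.3404
c = 6 / 210.2^0.3404 = 6 / 6.176 = 0.9715
S₃ = 0.9715 × 13.69^0.3404 = 0.9715 × 2.437 ≈ 2.368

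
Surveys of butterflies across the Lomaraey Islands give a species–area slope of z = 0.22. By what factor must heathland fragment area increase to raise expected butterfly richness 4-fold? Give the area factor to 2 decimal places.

(A₂/A₁)^0.22 = 4, so A₂/A₁ = 4^(1/0.22) = 4^4.545
ln(A₂/A₁) = ln 4 / 0.22 = 1.3863 / 0.22 = 6.3013
A₂/A₁ = e^6.3013 ≈ 545.3

545.30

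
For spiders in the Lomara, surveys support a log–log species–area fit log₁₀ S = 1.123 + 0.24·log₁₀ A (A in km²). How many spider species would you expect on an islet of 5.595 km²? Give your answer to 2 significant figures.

20

S = 13.27 × 5.595^0.24 = 13.27 × 1.512 ≈ 20.07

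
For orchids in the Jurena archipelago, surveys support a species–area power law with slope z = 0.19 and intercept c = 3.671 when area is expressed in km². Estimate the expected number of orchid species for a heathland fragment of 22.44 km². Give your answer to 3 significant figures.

S = 3.671 × 22.44^0.19
ln S = ln 3.671 + 0.19 × ln 22.44 = 1.3005 + 0.19 × 3.1108 = 1.8915
S = e^1.8915 ≈ 6.629

6.63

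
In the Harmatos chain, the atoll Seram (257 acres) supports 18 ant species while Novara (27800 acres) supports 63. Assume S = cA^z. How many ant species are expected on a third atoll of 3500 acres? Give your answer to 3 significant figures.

36.2

z = ln(63/18) / ln(27800/257) = 1.2528 / 4.6837 = 0.2675
c = 18 / 257^0.2675 = 18 / 4.412 = 4.08
S₃ = 4.08 × 3500^0.2675 = 4.08 × 8.87 ≈ 36.19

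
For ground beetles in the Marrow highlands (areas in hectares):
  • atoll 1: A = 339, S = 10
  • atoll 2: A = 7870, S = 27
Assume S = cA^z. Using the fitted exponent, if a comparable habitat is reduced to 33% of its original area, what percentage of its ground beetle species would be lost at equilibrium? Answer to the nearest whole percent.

30%

z = ln(27/10) / ln(7870/339) = 0.9933 / 3.1448 = 0.3158
S_new/S_old = (A_new/A_old)^z = 0.33^0.3158 = exp(0.3158 × -1.1087) = 0.7046
Fraction lost = 1 − 0.7046 = 0.2954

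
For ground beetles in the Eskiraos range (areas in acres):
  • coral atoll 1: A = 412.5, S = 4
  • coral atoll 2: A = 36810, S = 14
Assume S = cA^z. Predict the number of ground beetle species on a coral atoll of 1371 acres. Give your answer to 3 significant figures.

z = ln(14/4) / ln(36810/412.5) = 1.2528 / 4.4913 = 0.2789
c = 4 / 412.5^0.2789 = 4 / 5.364 = 0.7457
S₃ = 0.7457 × 1371^0.2789 = 0.7457 × 7.499 ≈ 5.592

5.59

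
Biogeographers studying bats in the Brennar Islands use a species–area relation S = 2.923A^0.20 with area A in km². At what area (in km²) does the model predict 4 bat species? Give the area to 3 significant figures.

4 = 2.923 × A^0.2  ⇒  A^0.2 = 4/2.923 = 1.368
ln A = ln(1.368) / 0.2 = 0.3137 / 0.2 = 1.5684
A = e^1.5684 ≈ 4.799 km²

4.80 km²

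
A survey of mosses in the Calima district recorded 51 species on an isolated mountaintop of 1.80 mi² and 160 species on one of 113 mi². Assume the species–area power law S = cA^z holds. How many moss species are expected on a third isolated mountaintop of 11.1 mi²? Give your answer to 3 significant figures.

z = ln(160/51) / ln(113/1.8) = 1.1433 / 4.1396 = 0.2762
c = 51 / 1.8^0.2762 = 51 / 1.176 = 43.36
S₃ = 43.36 × 11.1^0.2762 = 43.36 × 1.944 ≈ 84.29

84.3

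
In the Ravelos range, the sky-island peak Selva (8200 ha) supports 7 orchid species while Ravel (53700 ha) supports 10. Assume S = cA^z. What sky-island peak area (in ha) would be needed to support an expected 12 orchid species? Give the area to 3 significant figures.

140000 ha

z = ln(10/7) / ln(53700/8200) = 0.3567 / 1.8793 = 0.1898
c = 7 / 8200^0.1898 = 7 / 5.531 = 1.266
A = (12/1.266)^(1/0.1898) ⇒ ln A = ln(9.482)/0.1898 = 11.8518
A = e^11.8518 ≈ 140337 ha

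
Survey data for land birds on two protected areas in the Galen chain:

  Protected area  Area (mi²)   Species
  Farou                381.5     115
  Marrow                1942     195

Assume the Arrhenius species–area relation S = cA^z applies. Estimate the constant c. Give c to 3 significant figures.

z = ln(S₂/S₁) / ln(A₂/A₁) = ln(195/115) / ln(1942/381.5) = 0.5281 / 1.6274 = 0.3245
c = S₁ / A₁^z = 115 / 381.5^0.3245 = 115 / 6.881 = 16.71

16.7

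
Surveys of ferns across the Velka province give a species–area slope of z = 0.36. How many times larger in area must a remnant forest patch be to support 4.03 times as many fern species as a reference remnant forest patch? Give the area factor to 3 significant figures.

48.0

(A₂/A₁)^0.36 = 4.03, so A₂/A₁ = 4.03^(1/0.36) = 4.03^2.778
ln(A₂/A₁) = ln 4.03 / 0.36 = 1.3938 / 0.36 = 3.8716
A₂/A₁ = e^3.8716 ≈ 48.02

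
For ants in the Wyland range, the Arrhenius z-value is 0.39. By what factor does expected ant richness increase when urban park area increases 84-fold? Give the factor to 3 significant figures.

5.63

S₂/S₁ = (A₂/A₁)^z = 84^0.39
ln(S₂/S₁) = 0.39 × ln 84 = 0.39 × 4.4308 = 1.7280
S₂/S₁ = e^1.7280 ≈ 5.629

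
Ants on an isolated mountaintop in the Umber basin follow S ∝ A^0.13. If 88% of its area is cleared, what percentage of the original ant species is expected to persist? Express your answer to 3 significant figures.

75.9%

S_new/S_old = (A_new/A_old)^z = 0.12^0.13
= exp(0.13 × ln 0.12) = exp(0.13 × -2.1203) = exp(-0.2756) ≈ 0.7591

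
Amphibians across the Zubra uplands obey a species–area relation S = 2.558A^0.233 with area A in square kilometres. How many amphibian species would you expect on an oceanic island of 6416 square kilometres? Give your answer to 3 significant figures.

S = 2.558 × 6416^0.233
ln S = ln 2.558 + 0.233 × ln 6416 = 0.9392 + 0.233 × 8.7666 = 2.9818
S = e^2.9818 ≈ 19.72

19.7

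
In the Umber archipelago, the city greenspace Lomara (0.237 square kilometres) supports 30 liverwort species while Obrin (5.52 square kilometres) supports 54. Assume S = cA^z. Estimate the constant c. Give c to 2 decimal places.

39.25

z = ln(S₂/S₁) / ln(A₂/A₁) = ln(54/30) / ln(5.52/0.237) = 0.5878 / 3.1481 = 0.1867
c = S₁ / A₁^z = 30 / 0.237^0.1867 = 30 / 0.7643 = 39.25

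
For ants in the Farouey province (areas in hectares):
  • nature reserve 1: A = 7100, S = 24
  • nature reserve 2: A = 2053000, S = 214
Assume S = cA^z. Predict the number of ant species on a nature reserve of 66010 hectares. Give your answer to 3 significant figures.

56.8

z = ln(214/24) / ln(2053000/7100) = 2.1879 / 5.6670 = 0.3861
c = 24 / 7100^0.3861 = 24 / 30.68 = 0.7822
S₃ = 0.7822 × 66010^0.3861 = 0.7822 × 72.57 ≈ 56.76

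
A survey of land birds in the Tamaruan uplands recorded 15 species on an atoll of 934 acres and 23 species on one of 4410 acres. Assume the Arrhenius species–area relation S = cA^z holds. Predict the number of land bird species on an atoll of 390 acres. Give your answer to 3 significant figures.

11.8

z = ln(23/15) / ln(4410/934) = 0.4274 / 1.5522 = 0.2754
c = 15 / 934^0.2754 = 15 / 6.577 = 2.281
S₃ = 2.281 × 390^0.2754 = 2.281 × 5.171 ≈ 11.79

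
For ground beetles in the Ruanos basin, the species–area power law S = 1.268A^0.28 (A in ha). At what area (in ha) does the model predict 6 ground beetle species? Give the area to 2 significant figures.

6 = 1.268 × A^0.28  ⇒  A^0.28 = 6/1.268 = 4.732
ln A = ln(4.732) / 0.28 = 1.5543 / 0.28 = 5.5511
A = e^5.5511 ≈ 257.5 ha

260 ha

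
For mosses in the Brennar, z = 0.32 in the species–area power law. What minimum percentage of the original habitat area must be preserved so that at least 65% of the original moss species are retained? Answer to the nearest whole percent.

26%

Need (A_new/A_old)^0.32 = 0.65, so A_new/A_old = 0.65^(1/0.32) = 0.65^3.125
ln(A_new/A_old) = ln 0.65 / 0.32 = -0.4308 / 0.32 = -1.3462
A_new/A_old = e^-1.3462 ≈ 0.2602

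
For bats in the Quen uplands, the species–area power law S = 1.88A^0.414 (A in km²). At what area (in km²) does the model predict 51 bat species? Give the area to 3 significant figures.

2900 km²

51 = 1.88 × A^0.414  ⇒  A^0.414 = 51/1.88 = 27.13
ln A = ln(27.13) / 0.414 = 3.3006 / 0.414 = 7.9724
A = e^7.9724 ≈ 2900 km²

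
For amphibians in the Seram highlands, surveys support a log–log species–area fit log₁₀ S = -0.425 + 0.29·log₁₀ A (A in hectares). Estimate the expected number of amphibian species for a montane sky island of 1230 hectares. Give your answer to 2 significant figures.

3.0

S = 0.3758 × 1230^0.29 = 0.3758 × 7.872 ≈ 2.959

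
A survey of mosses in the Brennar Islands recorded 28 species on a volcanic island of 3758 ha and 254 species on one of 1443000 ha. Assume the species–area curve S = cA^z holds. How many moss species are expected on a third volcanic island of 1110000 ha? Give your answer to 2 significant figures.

z = ln(254/28) / ln(1443000/3758) = 2.2051 / 5.9506 = 0.3706
c = 28 / 3758^0.3706 = 28 / 21.12 = 1.325
S₃ = 1.325 × 1110000^0.3706 = 1.325 × 173.9 ≈ 230.5

230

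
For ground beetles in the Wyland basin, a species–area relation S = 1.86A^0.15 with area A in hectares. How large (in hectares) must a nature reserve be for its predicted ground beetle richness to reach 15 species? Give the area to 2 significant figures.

15 = 1.86 × A^0.15  ⇒  A^0.15 = 15/1.86 = 8.065
ln A = ln(8.065) / 0.15 = 2.0875 / 0.15 = 13.9165
A = e^13.9165 ≈ 1106255 hectares

1100000 hectares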